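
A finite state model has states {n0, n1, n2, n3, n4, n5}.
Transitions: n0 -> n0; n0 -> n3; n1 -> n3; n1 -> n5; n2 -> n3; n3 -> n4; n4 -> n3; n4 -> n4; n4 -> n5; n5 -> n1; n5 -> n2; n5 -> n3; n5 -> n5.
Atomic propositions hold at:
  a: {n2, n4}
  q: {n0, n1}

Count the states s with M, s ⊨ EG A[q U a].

1

A[q U a]: least fixpoint, start Z0 = Sat(a) = {n2, n4}, add states in Sat(q) with every successor in Z. Already a fixed point.
Sat(A[q U a]) = {n2, n4}
EG A[q U a]: greatest fixpoint, start Z0 = {n2, n4}, keep only states in Sat with some successor in Z. Z1 = {n4}; fixed.
Sat(EG A[q U a]) = {n4}
|Sat(EG A[q U a])| = |{n4}| = 1.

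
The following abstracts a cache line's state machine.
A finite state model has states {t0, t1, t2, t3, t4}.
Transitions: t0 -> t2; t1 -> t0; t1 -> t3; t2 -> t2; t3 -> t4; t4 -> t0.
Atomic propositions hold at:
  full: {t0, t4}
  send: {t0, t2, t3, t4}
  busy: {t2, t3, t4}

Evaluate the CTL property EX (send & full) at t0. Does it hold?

No

Sat(send & full) = {t0, t4}
Sat(EX (send & full)) = {s : some successor in {t0, t4}} = {t1, t3, t4}
t0 ∉ Sat(EX (send & full)) = {t1, t3, t4}, so the formula does not hold at t0.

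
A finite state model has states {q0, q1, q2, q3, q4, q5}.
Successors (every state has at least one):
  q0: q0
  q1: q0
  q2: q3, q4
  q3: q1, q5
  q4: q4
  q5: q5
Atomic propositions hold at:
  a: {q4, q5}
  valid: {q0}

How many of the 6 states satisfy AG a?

2

AG a: greatest fixpoint, start Z0 = {q4, q5}, keep only states in Sat with every successor in Z. Already a fixed point.
Sat(AG a) = {q4, q5}
|Sat(AG a)| = |{q4, q5}| = 2.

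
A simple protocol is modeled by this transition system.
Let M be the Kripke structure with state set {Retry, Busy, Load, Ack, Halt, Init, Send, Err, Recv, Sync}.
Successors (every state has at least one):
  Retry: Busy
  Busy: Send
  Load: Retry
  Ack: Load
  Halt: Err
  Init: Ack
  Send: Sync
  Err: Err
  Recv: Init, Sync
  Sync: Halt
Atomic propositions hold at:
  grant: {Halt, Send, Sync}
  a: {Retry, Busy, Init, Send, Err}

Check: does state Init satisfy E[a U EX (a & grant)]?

No

Sat(a & grant) = {Send}
Sat(EX (a & grant)) = {s : some successor in {Send}} = {Busy}
E[a U EX (a & grant)]: least fixpoint, start Z0 = Sat(EX (a & grant)) = {Busy}, add states in Sat(a) with some successor in Z. Z1 = {Retry, Busy}; fixed.
Sat(E[a U EX (a & grant)]) = {Retry, Busy}
Init ∉ Sat(E[a U EX (a & grant)]) = {Retry, Busy}, so the formula does not hold at Init.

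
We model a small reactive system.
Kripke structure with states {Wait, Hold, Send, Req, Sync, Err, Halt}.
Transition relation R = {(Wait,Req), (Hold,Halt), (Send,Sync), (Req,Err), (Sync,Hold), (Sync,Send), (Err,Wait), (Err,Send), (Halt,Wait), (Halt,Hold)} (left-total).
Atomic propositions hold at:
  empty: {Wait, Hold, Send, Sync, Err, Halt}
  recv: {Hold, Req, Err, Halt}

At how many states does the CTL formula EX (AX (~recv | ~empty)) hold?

4

Sat(~recv) = {Wait, Send, Sync}
Sat(~empty) = {Req}
Sat(~recv | ~empty) = {Wait, Send, Req, Sync}
Sat(AX (~recv | ~empty)) = {s : every successor in {Wait, Send, Req, Sync}} = {Wait, Send, Err}
Sat(EX (AX (~recv | ~empty))) = {s : some successor in {Wait, Send, Err}} = {Req, Sync, Err, Halt}
|Sat(EX (AX (~recv | ~empty)))| = |{Req, Sync, Err, Halt}| = 4.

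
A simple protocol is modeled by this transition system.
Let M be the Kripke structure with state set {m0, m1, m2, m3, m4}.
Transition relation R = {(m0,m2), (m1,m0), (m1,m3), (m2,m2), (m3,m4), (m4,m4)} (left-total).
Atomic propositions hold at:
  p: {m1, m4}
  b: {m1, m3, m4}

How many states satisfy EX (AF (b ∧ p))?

Sat(b ∧ p) = {m1, m4}
AF (b ∧ p): least fixpoint, start Z0 = {m1, m4}, add states with every successor in Z. Z1 = {m1, m3, m4}; fixed.
Sat(AF (b ∧ p)) = {m1, m3, m4}
Sat(EX (AF (b ∧ p))) = {s : some successor in {m1, m3, m4}} = {m1, m3, m4}
|Sat(EX (AF (b ∧ p)))| = |{m1, m3, m4}| = 3.

3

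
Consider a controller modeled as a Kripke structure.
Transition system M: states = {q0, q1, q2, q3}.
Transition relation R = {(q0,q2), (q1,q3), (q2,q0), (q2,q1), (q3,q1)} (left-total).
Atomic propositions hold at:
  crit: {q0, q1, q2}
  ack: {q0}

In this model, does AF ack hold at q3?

AF ack: least fixpoint, start Z0 = {q0}, add states with every successor in Z. Already a fixed point.
Sat(AF ack) = {q0}
q3 ∉ Sat(AF ack) = {q0}, so the formula does not hold at q3.

No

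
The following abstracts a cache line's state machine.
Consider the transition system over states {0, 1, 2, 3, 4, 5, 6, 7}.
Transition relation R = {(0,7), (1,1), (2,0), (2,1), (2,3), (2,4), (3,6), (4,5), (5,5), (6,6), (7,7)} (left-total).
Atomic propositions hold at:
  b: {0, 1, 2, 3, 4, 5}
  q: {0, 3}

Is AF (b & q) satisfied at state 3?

Sat(b & q) = {0, 3}
AF (b & q): least fixpoint, start Z0 = {0, 3}, add states with every successor in Z. Already a fixed point.
Sat(AF (b & q)) = {0, 3}
3 ∈ Sat(AF (b & q)) = {0, 3}, so the formula holds at 3.

Yes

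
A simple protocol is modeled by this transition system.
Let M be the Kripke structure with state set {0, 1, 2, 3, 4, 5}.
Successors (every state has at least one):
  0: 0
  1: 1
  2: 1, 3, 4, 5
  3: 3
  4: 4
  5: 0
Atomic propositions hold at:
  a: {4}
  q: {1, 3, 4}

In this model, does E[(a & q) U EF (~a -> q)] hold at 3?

Sat(a & q) = {4}
Sat(~a) = {0, 1, 2, 3, 5}
Sat(~a -> q) = {1, 3, 4}
EF (~a -> q): least fixpoint, start Z0 = {1, 3, 4}, add states with some successor in Z. Z1 = {1, 2, 3, 4}; fixed.
Sat(EF (~a -> q)) = {1, 2, 3, 4}
E[(a & q) U EF (~a -> q)]: least fixpoint, start Z0 = Sat(EF (~a -> q)) = {1, 2, 3, 4}, add states in Sat(a & q) with some successor in Z. Already a fixed point.
Sat(E[(a & q) U EF (~a -> q)]) = {1, 2, 3, 4}
3 ∈ Sat(E[(a & q) U EF (~a -> q)]) = {1, 2, 3, 4}, so the formula holds at 3.

Yes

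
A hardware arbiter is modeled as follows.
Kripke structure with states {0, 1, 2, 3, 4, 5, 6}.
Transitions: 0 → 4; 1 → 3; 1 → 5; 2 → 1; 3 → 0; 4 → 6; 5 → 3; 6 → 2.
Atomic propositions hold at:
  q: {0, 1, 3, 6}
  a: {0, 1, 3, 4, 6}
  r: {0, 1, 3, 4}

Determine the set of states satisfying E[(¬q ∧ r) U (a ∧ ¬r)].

{4, 6}

Sat(¬q) = {2, 4, 5}
Sat(¬q ∧ r) = {4}
Sat(¬r) = {2, 5, 6}
Sat(a ∧ ¬r) = {6}
E[(¬q ∧ r) U (a ∧ ¬r)]: least fixpoint, start Z0 = Sat((a ∧ ¬r)) = {6}, add states in Sat(¬q ∧ r) with some successor in Z. Z1 = {4, 6}; fixed.
Sat(E[(¬q ∧ r) U (a ∧ ¬r)]) = {4, 6}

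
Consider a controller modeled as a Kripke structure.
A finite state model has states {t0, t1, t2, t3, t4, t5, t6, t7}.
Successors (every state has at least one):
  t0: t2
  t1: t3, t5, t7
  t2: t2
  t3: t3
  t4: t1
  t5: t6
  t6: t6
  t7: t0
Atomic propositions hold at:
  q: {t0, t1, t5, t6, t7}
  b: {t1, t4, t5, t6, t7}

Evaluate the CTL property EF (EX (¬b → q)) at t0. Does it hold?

No

Sat(¬b) = {t0, t2, t3}
Sat(¬b → q) = {t0, t1, t4, t5, t6, t7}
Sat(EX (¬b → q)) = {s : some successor in {t0, t1, t4, t5, t6, t7}} = {t1, t4, t5, t6, t7}
EF (EX (¬b → q)): least fixpoint, start Z0 = {t1, t4, t5, t6, t7}, add states with some successor in Z. Already a fixed point.
Sat(EF (EX (¬b → q))) = {t1, t4, t5, t6, t7}
t0 ∉ Sat(EF (EX (¬b → q))) = {t1, t4, t5, t6, t7}, so the formula does not hold at t0.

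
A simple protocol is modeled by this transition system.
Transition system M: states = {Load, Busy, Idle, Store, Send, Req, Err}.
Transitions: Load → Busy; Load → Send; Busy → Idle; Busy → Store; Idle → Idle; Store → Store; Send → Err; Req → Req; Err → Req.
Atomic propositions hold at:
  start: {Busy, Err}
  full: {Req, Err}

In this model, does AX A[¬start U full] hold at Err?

Sat(¬start) = {Load, Idle, Store, Send, Req}
A[¬start U full]: least fixpoint, start Z0 = Sat(full) = {Req, Err}, add states in Sat(¬start) with every successor in Z. Z1 = {Send, Req, Err}; fixed.
Sat(A[¬start U full]) = {Send, Req, Err}
Sat(AX A[¬start U full]) = {s : every successor in {Send, Req, Err}} = {Send, Req, Err}
Err ∈ Sat(AX A[¬start U full]) = {Send, Req, Err}, so the formula holds at Err.

Yes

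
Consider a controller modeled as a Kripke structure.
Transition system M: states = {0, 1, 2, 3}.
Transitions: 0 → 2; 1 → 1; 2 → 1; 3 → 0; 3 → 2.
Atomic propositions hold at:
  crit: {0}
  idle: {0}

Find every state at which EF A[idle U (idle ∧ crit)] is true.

Sat(idle ∧ crit) = {0}
A[idle U (idle ∧ crit)]: least fixpoint, start Z0 = Sat((idle ∧ crit)) = {0}, add states in Sat(idle) with every successor in Z. Already a fixed point.
Sat(A[idle U (idle ∧ crit)]) = {0}
EF A[idle U (idle ∧ crit)]: least fixpoint, start Z0 = {0}, add states with some successor in Z. Z1 = {0, 3}; fixed.
Sat(EF A[idle U (idle ∧ crit)]) = {0, 3}

{0, 3}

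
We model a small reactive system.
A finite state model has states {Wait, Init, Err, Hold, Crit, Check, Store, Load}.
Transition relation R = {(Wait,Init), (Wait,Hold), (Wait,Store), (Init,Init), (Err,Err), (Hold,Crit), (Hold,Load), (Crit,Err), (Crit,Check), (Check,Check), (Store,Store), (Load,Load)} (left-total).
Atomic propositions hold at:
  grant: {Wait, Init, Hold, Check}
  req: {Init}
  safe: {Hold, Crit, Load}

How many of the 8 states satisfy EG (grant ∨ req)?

3

Sat(grant ∨ req) = {Wait, Init, Hold, Check}
EG (grant ∨ req): greatest fixpoint, start Z0 = {Wait, Init, Hold, Check}, keep only states in Sat with some successor in Z. Z1 = {Wait, Init, Check}; fixed.
Sat(EG (grant ∨ req)) = {Wait, Init, Check}
|Sat(EG (grant ∨ req))| = |{Wait, Init, Check}| = 3.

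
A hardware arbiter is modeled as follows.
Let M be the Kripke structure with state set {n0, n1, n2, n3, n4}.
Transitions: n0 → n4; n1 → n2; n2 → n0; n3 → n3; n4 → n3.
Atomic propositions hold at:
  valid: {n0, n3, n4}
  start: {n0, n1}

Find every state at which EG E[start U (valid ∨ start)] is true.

Sat(valid ∨ start) = {n0, n1, n3, n4}
E[start U (valid ∨ start)]: least fixpoint, start Z0 = Sat((valid ∨ start)) = {n0, n1, n3, n4}, add states in Sat(start) with some successor in Z. Already a fixed point.
Sat(E[start U (valid ∨ start)]) = {n0, n1, n3, n4}
EG E[start U (valid ∨ start)]: greatest fixpoint, start Z0 = {n0, n1, n3, n4}, keep only states in Sat with some successor in Z. Z1 = {n0, n3, n4}; fixed.
Sat(EG E[start U (valid ∨ start)]) = {n0, n3, n4}

{n0, n3, n4}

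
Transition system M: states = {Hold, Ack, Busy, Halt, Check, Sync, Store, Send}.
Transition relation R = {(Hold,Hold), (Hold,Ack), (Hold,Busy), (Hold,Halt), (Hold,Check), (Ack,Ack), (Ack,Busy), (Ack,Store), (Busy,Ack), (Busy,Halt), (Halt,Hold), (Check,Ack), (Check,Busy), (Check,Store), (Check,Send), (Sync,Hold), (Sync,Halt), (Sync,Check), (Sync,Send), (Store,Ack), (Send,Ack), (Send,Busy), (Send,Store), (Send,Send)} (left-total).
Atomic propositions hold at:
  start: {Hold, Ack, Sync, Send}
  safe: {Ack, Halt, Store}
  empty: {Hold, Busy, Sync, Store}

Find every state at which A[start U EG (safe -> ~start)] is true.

Sat(~start) = {Busy, Halt, Check, Store}
Sat(safe -> ~start) = {Hold, Busy, Halt, Check, Sync, Store, Send}
EG (safe -> ~start): greatest fixpoint, start Z0 = {Hold, Busy, Halt, Check, Sync, Store, Send}, keep only states in Sat with some successor in Z. Z1 = {Hold, Busy, Halt, Check, Sync, Send}; fixed.
Sat(EG (safe -> ~start)) = {Hold, Busy, Halt, Check, Sync, Send}
A[start U EG (safe -> ~start)]: least fixpoint, start Z0 = Sat(EG (safe -> ~start)) = {Hold, Busy, Halt, Check, Sync, Send}, add states in Sat(start) with every successor in Z. Already a fixed point.
Sat(A[start U EG (safe -> ~start)]) = {Hold, Busy, Halt, Check, Sync, Send}

{Hold, Busy, Halt, Check, Sync, Send}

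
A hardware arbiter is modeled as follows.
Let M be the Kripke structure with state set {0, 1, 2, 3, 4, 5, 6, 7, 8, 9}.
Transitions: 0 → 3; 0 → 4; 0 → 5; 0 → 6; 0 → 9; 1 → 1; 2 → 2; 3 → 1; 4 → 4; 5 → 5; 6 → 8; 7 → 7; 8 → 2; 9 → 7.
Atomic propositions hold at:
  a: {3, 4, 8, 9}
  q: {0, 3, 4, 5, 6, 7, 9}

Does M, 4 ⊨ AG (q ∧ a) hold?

Sat(q ∧ a) = {3, 4, 9}
AG (q ∧ a): greatest fixpoint, start Z0 = {3, 4, 9}, keep only states in Sat with every successor in Z. Z1 = {4}; fixed.
Sat(AG (q ∧ a)) = {4}
4 ∈ Sat(AG (q ∧ a)) = {4}, so the formula holds at 4.

Yes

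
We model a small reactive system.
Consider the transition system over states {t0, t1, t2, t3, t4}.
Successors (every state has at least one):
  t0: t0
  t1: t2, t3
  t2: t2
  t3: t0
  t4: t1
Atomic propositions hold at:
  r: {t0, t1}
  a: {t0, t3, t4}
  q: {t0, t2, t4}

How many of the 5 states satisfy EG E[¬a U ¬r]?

3

Sat(¬a) = {t1, t2}
Sat(¬r) = {t2, t3, t4}
E[¬a U ¬r]: least fixpoint, start Z0 = Sat(¬r) = {t2, t3, t4}, add states in Sat(¬a) with some successor in Z. Z1 = {t1, t2, t3, t4}; fixed.
Sat(E[¬a U ¬r]) = {t1, t2, t3, t4}
EG E[¬a U ¬r]: greatest fixpoint, start Z0 = {t1, t2, t3, t4}, keep only states in Sat with some successor in Z. Z1 = {t1, t2, t4}; fixed.
Sat(EG E[¬a U ¬r]) = {t1, t2, t4}
|Sat(EG E[¬a U ¬r])| = |{t1, t2, t4}| = 3.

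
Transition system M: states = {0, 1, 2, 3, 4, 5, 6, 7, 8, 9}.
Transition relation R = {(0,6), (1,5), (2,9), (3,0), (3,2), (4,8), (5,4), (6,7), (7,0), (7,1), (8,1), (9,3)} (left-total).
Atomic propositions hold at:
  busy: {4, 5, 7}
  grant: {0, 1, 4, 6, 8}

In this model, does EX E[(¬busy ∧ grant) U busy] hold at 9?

Sat(¬busy) = {0, 1, 2, 3, 6, 8, 9}
Sat(¬busy ∧ grant) = {0, 1, 6, 8}
E[(¬busy ∧ grant) U busy]: least fixpoint, start Z0 = Sat(busy) = {4, 5, 7}, add states in Sat(¬busy ∧ grant) with some successor in Z. Z1 = {1, 4, 5, 6, 7}; Z2 = {0, 1, 4, 5, 6, 7, 8}; fixed.
Sat(E[(¬busy ∧ grant) U busy]) = {0, 1, 4, 5, 6, 7, 8}
Sat(EX E[(¬busy ∧ grant) U busy]) = {s : some successor in {0, 1, 4, 5, 6, 7, 8}} = {0, 1, 3, 4, 5, 6, 7, 8}
9 ∉ Sat(EX E[(¬busy ∧ grant) U busy]) = {0, 1, 3, 4, 5, 6, 7, 8}, so the formula does not hold at 9.

No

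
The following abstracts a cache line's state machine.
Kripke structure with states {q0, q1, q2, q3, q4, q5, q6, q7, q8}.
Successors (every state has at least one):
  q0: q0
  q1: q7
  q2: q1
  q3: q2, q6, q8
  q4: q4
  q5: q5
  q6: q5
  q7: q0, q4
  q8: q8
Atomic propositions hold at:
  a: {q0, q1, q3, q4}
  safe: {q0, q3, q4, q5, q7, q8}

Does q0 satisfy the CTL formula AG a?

Yes

AG a: greatest fixpoint, start Z0 = {q0, q1, q3, q4}, keep only states in Sat with every successor in Z. Z1 = {q0, q4}; fixed.
Sat(AG a) = {q0, q4}
q0 ∈ Sat(AG a) = {q0, q4}, so the formula holds at q0.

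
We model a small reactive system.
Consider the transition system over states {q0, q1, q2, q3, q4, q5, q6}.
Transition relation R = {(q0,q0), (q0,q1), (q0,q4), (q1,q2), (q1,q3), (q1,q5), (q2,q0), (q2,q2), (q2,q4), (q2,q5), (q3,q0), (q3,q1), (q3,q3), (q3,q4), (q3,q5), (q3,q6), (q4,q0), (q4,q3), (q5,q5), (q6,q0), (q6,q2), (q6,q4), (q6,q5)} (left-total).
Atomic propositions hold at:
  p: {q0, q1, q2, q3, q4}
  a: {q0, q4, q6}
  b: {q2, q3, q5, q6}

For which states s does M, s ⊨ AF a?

{q0, q4, q6}

AF a: least fixpoint, start Z0 = {q0, q4, q6}, add states with every successor in Z. Already a fixed point.
Sat(AF a) = {q0, q4, q6}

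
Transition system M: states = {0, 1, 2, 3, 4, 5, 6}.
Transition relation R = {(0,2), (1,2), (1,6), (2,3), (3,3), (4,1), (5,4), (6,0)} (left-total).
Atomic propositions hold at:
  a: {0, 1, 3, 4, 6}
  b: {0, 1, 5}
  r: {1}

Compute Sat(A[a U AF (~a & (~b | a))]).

Sat(~a) = {2, 5}
Sat(~b) = {2, 3, 4, 6}
Sat(~b | a) = {0, 1, 2, 3, 4, 6}
Sat(~a & (~b | a)) = {2}
AF (~a & (~b | a)): least fixpoint, start Z0 = {2}, add states with every successor in Z. Z1 = {0, 2}; Z2 = {0, 2, 6}; Z3 = {0, 1, 2, 6}; Z4 = {0, 1, 2, 4, 6}; Z5 = {0, 1, 2, 4, 5, 6}; fixed.
Sat(AF (~a & (~b | a))) = {0, 1, 2, 4, 5, 6}
A[a U AF (~a & (~b | a))]: least fixpoint, start Z0 = Sat(AF (~a & (~b | a))) = {0, 1, 2, 4, 5, 6}, add states in Sat(a) with every successor in Z. Already a fixed point.
Sat(A[a U AF (~a & (~b | a))]) = {0, 1, 2, 4, 5, 6}

{0, 1, 2, 4, 5, 6}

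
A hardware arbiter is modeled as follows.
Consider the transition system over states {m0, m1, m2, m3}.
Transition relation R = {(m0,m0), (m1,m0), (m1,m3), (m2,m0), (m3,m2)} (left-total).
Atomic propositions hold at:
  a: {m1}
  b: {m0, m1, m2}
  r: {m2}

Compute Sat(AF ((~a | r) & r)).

{m2, m3}

Sat(~a) = {m0, m2, m3}
Sat(~a | r) = {m0, m2, m3}
Sat((~a | r) & r) = {m2}
AF ((~a | r) & r): least fixpoint, start Z0 = {m2}, add states with every successor in Z. Z1 = {m2, m3}; fixed.
Sat(AF ((~a | r) & r)) = {m2, m3}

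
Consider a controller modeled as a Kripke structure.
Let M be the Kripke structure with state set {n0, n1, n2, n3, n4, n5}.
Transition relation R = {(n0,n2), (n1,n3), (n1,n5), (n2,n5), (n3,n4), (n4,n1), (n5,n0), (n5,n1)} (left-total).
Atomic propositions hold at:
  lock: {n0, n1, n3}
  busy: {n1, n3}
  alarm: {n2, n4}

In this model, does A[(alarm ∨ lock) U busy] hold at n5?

Sat(alarm ∨ lock) = {n0, n1, n2, n3, n4}
A[(alarm ∨ lock) U busy]: least fixpoint, start Z0 = Sat(busy) = {n1, n3}, add states in Sat(alarm ∨ lock) with every successor in Z. Z1 = {n1, n3, n4}; fixed.
Sat(A[(alarm ∨ lock) U busy]) = {n1, n3, n4}
n5 ∉ Sat(A[(alarm ∨ lock) U busy]) = {n1, n3, n4}, so the formula does not hold at n5.

No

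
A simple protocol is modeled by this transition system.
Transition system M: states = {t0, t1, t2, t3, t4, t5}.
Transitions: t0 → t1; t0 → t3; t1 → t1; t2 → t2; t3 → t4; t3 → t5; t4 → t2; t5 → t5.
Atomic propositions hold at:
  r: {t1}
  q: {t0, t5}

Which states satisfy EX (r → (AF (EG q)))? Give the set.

{t0, t2, t3, t4, t5}

EG q: greatest fixpoint, start Z0 = {t0, t5}, keep only states in Sat with some successor in Z. Z1 = {t5}; fixed.
Sat(EG q) = {t5}
AF (EG q): least fixpoint, start Z0 = {t5}, add states with every successor in Z. Already a fixed point.
Sat(AF (EG q)) = {t5}
Sat(r → (AF (EG q))) = {t0, t2, t3, t4, t5}
Sat(EX (r → (AF (EG q)))) = {s : some successor in {t0, t2, t3, t4, t5}} = {t0, t2, t3, t4, t5}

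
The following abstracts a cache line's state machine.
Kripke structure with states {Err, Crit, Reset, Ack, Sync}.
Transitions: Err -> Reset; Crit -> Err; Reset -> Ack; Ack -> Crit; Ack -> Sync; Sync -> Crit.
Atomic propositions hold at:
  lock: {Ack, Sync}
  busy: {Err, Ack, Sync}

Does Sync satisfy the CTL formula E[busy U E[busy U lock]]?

Yes

E[busy U lock]: least fixpoint, start Z0 = Sat(lock) = {Ack, Sync}, add states in Sat(busy) with some successor in Z. Already a fixed point.
Sat(E[busy U lock]) = {Ack, Sync}
E[busy U E[busy U lock]]: least fixpoint, start Z0 = Sat(E[busy U lock]) = {Ack, Sync}, add states in Sat(busy) with some successor in Z. Already a fixed point.
Sat(E[busy U E[busy U lock]]) = {Ack, Sync}
Sync ∈ Sat(E[busy U E[busy U lock]]) = {Ack, Sync}, so the formula holds at Sync.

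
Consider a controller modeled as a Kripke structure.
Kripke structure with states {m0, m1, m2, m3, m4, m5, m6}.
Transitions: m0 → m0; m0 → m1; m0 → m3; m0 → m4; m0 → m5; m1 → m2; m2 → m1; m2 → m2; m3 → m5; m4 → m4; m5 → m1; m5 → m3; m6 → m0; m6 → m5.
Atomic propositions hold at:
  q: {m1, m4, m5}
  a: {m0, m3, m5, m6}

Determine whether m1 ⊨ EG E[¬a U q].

Yes

Sat(¬a) = {m1, m2, m4}
E[¬a U q]: least fixpoint, start Z0 = Sat(q) = {m1, m4, m5}, add states in Sat(¬a) with some successor in Z. Z1 = {m1, m2, m4, m5}; fixed.
Sat(E[¬a U q]) = {m1, m2, m4, m5}
EG E[¬a U q]: greatest fixpoint, start Z0 = {m1, m2, m4, m5}, keep only states in Sat with some successor in Z. Already a fixed point.
Sat(EG E[¬a U q]) = {m1, m2, m4, m5}
m1 ∈ Sat(EG E[¬a U q]) = {m1, m2, m4, m5}, so the formula holds at m1.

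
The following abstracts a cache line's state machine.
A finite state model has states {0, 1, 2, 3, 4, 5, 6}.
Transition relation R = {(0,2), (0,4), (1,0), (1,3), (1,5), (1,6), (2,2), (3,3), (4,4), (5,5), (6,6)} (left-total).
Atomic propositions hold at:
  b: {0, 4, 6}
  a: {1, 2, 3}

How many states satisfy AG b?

2

AG b: greatest fixpoint, start Z0 = {0, 4, 6}, keep only states in Sat with every successor in Z. Z1 = {4, 6}; fixed.
Sat(AG b) = {4, 6}
|Sat(AG b)| = |{4, 6}| = 2.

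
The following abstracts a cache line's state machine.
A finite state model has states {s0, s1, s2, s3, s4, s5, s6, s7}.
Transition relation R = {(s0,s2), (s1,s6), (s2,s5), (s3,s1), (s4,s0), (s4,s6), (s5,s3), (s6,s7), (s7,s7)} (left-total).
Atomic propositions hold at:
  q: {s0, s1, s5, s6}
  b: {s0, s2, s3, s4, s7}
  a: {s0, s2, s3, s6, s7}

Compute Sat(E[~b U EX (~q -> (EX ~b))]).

Sat(~b) = {s1, s5, s6}
Sat(~q) = {s2, s3, s4, s7}
Sat(EX ~b) = {s : some successor in {s1, s5, s6}} = {s1, s2, s3, s4}
Sat(~q -> (EX ~b)) = {s0, s1, s2, s3, s4, s5, s6}
Sat(EX (~q -> (EX ~b))) = {s : some successor in {s0, s1, s2, s3, s4, s5, s6}} = {s0, s1, s2, s3, s4, s5}
E[~b U EX (~q -> (EX ~b))]: least fixpoint, start Z0 = Sat(EX (~q -> (EX ~b))) = {s0, s1, s2, s3, s4, s5}, add states in Sat(~b) with some successor in Z. Already a fixed point.
Sat(E[~b U EX (~q -> (EX ~b))]) = {s0, s1, s2, s3, s4, s5}

{s0, s1, s2, s3, s4, s5}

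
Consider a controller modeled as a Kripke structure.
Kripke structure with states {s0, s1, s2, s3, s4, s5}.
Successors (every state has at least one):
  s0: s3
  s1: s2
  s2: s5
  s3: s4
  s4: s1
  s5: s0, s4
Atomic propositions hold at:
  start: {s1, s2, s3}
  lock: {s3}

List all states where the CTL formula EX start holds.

{s0, s1, s4}

Sat(EX start) = {s : some successor in {s1, s2, s3}} = {s0, s1, s4}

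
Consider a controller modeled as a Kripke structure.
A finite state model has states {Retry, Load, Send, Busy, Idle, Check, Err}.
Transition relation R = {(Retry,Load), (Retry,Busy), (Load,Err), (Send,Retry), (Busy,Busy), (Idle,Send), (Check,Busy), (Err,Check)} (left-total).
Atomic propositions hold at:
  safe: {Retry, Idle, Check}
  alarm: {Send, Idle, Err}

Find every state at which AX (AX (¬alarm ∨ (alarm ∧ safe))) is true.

Sat(¬alarm) = {Retry, Load, Busy, Check}
Sat(alarm ∧ safe) = {Idle}
Sat(¬alarm ∨ (alarm ∧ safe)) = {Retry, Load, Busy, Idle, Check}
Sat(AX (¬alarm ∨ (alarm ∧ safe))) = {s : every successor in {Retry, Load, Busy, Idle, Check}} = {Retry, Send, Busy, Check, Err}
Sat(AX (AX (¬alarm ∨ (alarm ∧ safe)))) = {s : every successor in {Retry, Send, Busy, Check, Err}} = {Load, Send, Busy, Idle, Check, Err}

{Load, Send, Busy, Idle, Check, Err}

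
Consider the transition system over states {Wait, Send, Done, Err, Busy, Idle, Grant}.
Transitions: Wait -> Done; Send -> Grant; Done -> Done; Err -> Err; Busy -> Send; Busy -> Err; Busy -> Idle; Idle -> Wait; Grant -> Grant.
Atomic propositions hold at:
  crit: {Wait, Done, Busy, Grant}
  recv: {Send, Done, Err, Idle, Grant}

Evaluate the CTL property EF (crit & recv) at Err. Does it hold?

No

Sat(crit & recv) = {Done, Grant}
EF (crit & recv): least fixpoint, start Z0 = {Done, Grant}, add states with some successor in Z. Z1 = {Wait, Send, Done, Grant}; Z2 = {Wait, Send, Done, Busy, Idle, Grant}; fixed.
Sat(EF (crit & recv)) = {Wait, Send, Done, Busy, Idle, Grant}
Err ∉ Sat(EF (crit & recv)) = {Wait, Send, Done, Busy, Idle, Grant}, so the formula does not hold at Err.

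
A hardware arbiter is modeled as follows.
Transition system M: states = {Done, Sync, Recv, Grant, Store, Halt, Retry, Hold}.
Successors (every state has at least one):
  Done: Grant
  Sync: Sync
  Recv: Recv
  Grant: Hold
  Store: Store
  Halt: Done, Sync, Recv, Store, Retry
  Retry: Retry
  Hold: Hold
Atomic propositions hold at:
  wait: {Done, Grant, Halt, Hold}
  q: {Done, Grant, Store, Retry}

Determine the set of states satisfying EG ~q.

Sat(~q) = {Sync, Recv, Halt, Hold}
EG ~q: greatest fixpoint, start Z0 = {Sync, Recv, Halt, Hold}, keep only states in Sat with some successor in Z. Already a fixed point.
Sat(EG ~q) = {Sync, Recv, Halt, Hold}

{Sync, Recv, Halt, Hold}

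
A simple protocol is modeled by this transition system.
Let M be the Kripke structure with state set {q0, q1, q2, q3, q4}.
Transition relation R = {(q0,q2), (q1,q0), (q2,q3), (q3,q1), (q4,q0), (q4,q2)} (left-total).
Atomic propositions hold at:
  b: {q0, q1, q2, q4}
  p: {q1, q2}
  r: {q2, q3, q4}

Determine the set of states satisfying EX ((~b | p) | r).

{q0, q2, q3, q4}

Sat(~b) = {q3}
Sat(~b | p) = {q1, q2, q3}
Sat((~b | p) | r) = {q1, q2, q3, q4}
Sat(EX ((~b | p) | r)) = {s : some successor in {q1, q2, q3, q4}} = {q0, q2, q3, q4}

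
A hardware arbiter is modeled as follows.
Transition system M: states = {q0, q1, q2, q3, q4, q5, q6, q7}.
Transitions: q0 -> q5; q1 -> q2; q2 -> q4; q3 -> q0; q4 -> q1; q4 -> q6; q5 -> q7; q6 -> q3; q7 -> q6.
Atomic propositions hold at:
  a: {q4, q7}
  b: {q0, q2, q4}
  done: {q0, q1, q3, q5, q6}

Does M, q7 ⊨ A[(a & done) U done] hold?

No

Sat(a & done) = ∅
A[(a & done) U done]: least fixpoint, start Z0 = Sat(done) = {q0, q1, q3, q5, q6}, add states in Sat(a & done) with every successor in Z. Already a fixed point.
Sat(A[(a & done) U done]) = {q0, q1, q3, q5, q6}
q7 ∉ Sat(A[(a & done) U done]) = {q0, q1, q3, q5, q6}, so the formula does not hold at q7.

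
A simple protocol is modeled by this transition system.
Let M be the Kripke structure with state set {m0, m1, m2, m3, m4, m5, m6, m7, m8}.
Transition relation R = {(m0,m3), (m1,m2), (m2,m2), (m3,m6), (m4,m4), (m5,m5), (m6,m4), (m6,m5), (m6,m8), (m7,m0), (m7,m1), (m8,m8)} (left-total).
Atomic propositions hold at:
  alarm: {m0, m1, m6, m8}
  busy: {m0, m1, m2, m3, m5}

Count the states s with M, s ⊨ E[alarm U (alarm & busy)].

Sat(alarm & busy) = {m0, m1}
E[alarm U (alarm & busy)]: least fixpoint, start Z0 = Sat((alarm & busy)) = {m0, m1}, add states in Sat(alarm) with some successor in Z. Already a fixed point.
Sat(E[alarm U (alarm & busy)]) = {m0, m1}
|Sat(E[alarm U (alarm & busy)])| = |{m0, m1}| = 2.

2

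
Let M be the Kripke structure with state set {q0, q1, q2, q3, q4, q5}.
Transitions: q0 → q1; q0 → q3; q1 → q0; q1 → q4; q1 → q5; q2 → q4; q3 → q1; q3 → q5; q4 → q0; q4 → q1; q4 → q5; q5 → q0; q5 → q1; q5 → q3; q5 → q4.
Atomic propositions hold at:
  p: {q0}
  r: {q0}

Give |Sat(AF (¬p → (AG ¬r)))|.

1

Sat(¬p) = {q1, q2, q3, q4, q5}
Sat(¬r) = {q1, q2, q3, q4, q5}
AG ¬r: greatest fixpoint, start Z0 = {q1, q2, q3, q4, q5}, keep only states in Sat with every successor in Z. Z1 = {q2, q3}; Z2 = ∅; fixed.
Sat(AG ¬r) = ∅
Sat(¬p → (AG ¬r)) = {q0}
AF (¬p → (AG ¬r)): least fixpoint, start Z0 = {q0}, add states with every successor in Z. Already a fixed point.
Sat(AF (¬p → (AG ¬r))) = {q0}
|Sat(AF (¬p → (AG ¬r)))| = |{q0}| = 1.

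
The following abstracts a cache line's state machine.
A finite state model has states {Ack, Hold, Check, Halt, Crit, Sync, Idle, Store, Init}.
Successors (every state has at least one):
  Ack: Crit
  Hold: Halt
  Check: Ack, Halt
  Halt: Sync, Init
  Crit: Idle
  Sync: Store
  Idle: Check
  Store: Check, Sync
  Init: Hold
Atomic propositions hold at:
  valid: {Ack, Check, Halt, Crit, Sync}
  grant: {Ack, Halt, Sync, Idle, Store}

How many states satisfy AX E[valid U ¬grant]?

5

Sat(¬grant) = {Hold, Check, Crit, Init}
E[valid U ¬grant]: least fixpoint, start Z0 = Sat(¬grant) = {Hold, Check, Crit, Init}, add states in Sat(valid) with some successor in Z. Z1 = {Ack, Hold, Check, Halt, Crit, Init}; fixed.
Sat(E[valid U ¬grant]) = {Ack, Hold, Check, Halt, Crit, Init}
Sat(AX E[valid U ¬grant]) = {s : every successor in {Ack, Hold, Check, Halt, Crit, Init}} = {Ack, Hold, Check, Idle, Init}
|Sat(AX E[valid U ¬grant])| = |{Ack, Hold, Check, Idle, Init}| = 5.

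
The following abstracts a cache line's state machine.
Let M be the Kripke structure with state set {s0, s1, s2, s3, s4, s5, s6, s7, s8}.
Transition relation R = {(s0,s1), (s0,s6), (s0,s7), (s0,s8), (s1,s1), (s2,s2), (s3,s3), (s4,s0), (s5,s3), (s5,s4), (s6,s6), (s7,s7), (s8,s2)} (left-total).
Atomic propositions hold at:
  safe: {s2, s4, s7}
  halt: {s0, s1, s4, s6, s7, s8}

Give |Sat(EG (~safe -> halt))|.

7

Sat(~safe) = {s0, s1, s3, s5, s6, s8}
Sat(~safe -> halt) = {s0, s1, s2, s4, s6, s7, s8}
EG (~safe -> halt): greatest fixpoint, start Z0 = {s0, s1, s2, s4, s6, s7, s8}, keep only states in Sat with some successor in Z. Already a fixed point.
Sat(EG (~safe -> halt)) = {s0, s1, s2, s4, s6, s7, s8}
|Sat(EG (~safe -> halt))| = |{s0, s1, s2, s4, s6, s7, s8}| = 7.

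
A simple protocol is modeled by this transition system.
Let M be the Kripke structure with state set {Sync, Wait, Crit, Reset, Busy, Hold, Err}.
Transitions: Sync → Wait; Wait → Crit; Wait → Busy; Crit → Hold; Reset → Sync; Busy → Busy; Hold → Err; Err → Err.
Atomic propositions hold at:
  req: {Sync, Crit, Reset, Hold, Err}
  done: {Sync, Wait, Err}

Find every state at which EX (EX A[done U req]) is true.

{Sync, Wait, Crit, Hold, Err}

A[done U req]: least fixpoint, start Z0 = Sat(req) = {Sync, Crit, Reset, Hold, Err}, add states in Sat(done) with every successor in Z. Already a fixed point.
Sat(A[done U req]) = {Sync, Crit, Reset, Hold, Err}
Sat(EX A[done U req]) = {s : some successor in {Sync, Crit, Reset, Hold, Err}} = {Wait, Crit, Reset, Hold, Err}
Sat(EX (EX A[done U req])) = {s : some successor in {Wait, Crit, Reset, Hold, Err}} = {Sync, Wait, Crit, Hold, Err}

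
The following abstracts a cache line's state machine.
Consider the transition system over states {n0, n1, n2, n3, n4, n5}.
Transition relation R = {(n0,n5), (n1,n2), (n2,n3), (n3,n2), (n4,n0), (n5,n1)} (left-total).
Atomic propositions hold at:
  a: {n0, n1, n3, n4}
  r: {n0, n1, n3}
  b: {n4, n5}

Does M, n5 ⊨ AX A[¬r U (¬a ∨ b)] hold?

Sat(¬r) = {n2, n4, n5}
Sat(¬a) = {n2, n5}
Sat(¬a ∨ b) = {n2, n4, n5}
A[¬r U (¬a ∨ b)]: least fixpoint, start Z0 = Sat((¬a ∨ b)) = {n2, n4, n5}, add states in Sat(¬r) with every successor in Z. Already a fixed point.
Sat(A[¬r U (¬a ∨ b)]) = {n2, n4, n5}
Sat(AX A[¬r U (¬a ∨ b)]) = {s : every successor in {n2, n4, n5}} = {n0, n1, n3}
n5 ∉ Sat(AX A[¬r U (¬a ∨ b)]) = {n0, n1, n3}, so the formula does not hold at n5.

No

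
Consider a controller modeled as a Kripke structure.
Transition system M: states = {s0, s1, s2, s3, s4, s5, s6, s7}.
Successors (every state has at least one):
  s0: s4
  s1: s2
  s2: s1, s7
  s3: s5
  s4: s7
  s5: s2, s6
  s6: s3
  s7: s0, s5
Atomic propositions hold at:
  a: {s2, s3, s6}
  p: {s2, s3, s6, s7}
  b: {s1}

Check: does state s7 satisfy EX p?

Sat(EX p) = {s : some successor in {s2, s3, s6, s7}} = {s1, s2, s4, s5, s6}
s7 ∉ Sat(EX p) = {s1, s2, s4, s5, s6}, so the formula does not hold at s7.

No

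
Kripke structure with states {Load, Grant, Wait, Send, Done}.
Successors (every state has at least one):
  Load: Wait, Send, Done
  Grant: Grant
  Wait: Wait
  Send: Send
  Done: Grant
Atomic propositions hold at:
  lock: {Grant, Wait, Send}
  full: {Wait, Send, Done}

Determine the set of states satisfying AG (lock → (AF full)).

AF full: least fixpoint, start Z0 = {Wait, Send, Done}, add states with every successor in Z. Z1 = {Load, Wait, Send, Done}; fixed.
Sat(AF full) = {Load, Wait, Send, Done}
Sat(lock → (AF full)) = {Load, Wait, Send, Done}
AG (lock → (AF full)): greatest fixpoint, start Z0 = {Load, Wait, Send, Done}, keep only states in Sat with every successor in Z. Z1 = {Load, Wait, Send}; Z2 = {Wait, Send}; fixed.
Sat(AG (lock → (AF full))) = {Wait, Send}

{Wait, Send}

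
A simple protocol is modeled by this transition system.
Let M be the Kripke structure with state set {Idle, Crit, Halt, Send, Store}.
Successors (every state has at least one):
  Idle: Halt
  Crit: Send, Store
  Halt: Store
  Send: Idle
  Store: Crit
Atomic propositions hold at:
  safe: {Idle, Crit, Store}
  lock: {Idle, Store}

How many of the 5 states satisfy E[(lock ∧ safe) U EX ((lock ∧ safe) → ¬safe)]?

3

Sat(lock ∧ safe) = {Idle, Store}
Sat(¬safe) = {Halt, Send}
Sat((lock ∧ safe) → ¬safe) = {Crit, Halt, Send}
Sat(EX ((lock ∧ safe) → ¬safe)) = {s : some successor in {Crit, Halt, Send}} = {Idle, Crit, Store}
E[(lock ∧ safe) U EX ((lock ∧ safe) → ¬safe)]: least fixpoint, start Z0 = Sat(EX ((lock ∧ safe) → ¬safe)) = {Idle, Crit, Store}, add states in Sat(lock ∧ safe) with some successor in Z. Already a fixed point.
Sat(E[(lock ∧ safe) U EX ((lock ∧ safe) → ¬safe)]) = {Idle, Crit, Store}
|Sat(E[(lock ∧ safe) U EX ((lock ∧ safe) → ¬safe)])| = |{Idle, Crit, Store}| = 3.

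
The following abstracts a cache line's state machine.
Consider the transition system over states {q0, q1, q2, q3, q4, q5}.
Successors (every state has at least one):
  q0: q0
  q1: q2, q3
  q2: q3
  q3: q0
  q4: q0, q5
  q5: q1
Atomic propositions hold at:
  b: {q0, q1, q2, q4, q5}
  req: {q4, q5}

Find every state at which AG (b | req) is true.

{q0}

Sat(b | req) = {q0, q1, q2, q4, q5}
AG (b | req): greatest fixpoint, start Z0 = {q0, q1, q2, q4, q5}, keep only states in Sat with every successor in Z. Z1 = {q0, q4, q5}; Z2 = {q0, q4}; Z3 = {q0}; fixed.
Sat(AG (b | req)) = {q0}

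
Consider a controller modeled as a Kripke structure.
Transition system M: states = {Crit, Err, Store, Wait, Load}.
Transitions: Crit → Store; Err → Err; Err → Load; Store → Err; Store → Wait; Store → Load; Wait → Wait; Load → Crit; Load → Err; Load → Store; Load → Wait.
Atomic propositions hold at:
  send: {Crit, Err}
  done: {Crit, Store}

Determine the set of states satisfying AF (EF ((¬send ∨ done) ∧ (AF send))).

{Crit, Err, Store, Load}

Sat(¬send) = {Store, Wait, Load}
Sat(¬send ∨ done) = {Crit, Store, Wait, Load}
AF send: least fixpoint, start Z0 = {Crit, Err}, add states with every successor in Z. Already a fixed point.
Sat(AF send) = {Crit, Err}
Sat((¬send ∨ done) ∧ (AF send)) = {Crit}
EF ((¬send ∨ done) ∧ (AF send)): least fixpoint, start Z0 = {Crit}, add states with some successor in Z. Z1 = {Crit, Load}; Z2 = {Crit, Err, Store, Load}; fixed.
Sat(EF ((¬send ∨ done) ∧ (AF send))) = {Crit, Err, Store, Load}
AF (EF ((¬send ∨ done) ∧ (AF send))): least fixpoint, start Z0 = {Crit, Err, Store, Load}, add states with every successor in Z. Already a fixed point.
Sat(AF (EF ((¬send ∨ done) ∧ (AF send)))) = {Crit, Err, Store, Load}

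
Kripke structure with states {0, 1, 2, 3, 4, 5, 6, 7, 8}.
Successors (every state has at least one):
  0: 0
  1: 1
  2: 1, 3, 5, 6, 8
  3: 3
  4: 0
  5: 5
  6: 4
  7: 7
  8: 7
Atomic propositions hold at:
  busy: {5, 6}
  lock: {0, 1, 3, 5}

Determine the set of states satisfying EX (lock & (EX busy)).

{2, 5}

Sat(EX busy) = {s : some successor in {5, 6}} = {2, 5}
Sat(lock & (EX busy)) = {5}
Sat(EX (lock & (EX busy))) = {s : some successor in {5}} = {2, 5}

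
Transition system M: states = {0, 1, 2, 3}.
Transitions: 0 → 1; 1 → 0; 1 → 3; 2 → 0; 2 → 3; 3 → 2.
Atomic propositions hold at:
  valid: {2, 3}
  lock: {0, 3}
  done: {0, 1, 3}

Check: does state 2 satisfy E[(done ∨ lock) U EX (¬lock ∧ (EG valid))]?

No

Sat(done ∨ lock) = {0, 1, 3}
Sat(¬lock) = {1, 2}
EG valid: greatest fixpoint, start Z0 = {2, 3}, keep only states in Sat with some successor in Z. Already a fixed point.
Sat(EG valid) = {2, 3}
Sat(¬lock ∧ (EG valid)) = {2}
Sat(EX (¬lock ∧ (EG valid))) = {s : some successor in {2}} = {3}
E[(done ∨ lock) U EX (¬lock ∧ (EG valid))]: least fixpoint, start Z0 = Sat(EX (¬lock ∧ (EG valid))) = {3}, add states in Sat(done ∨ lock) with some successor in Z. Z1 = {1, 3}; Z2 = {0, 1, 3}; fixed.
Sat(E[(done ∨ lock) U EX (¬lock ∧ (EG valid))]) = {0, 1, 3}
2 ∉ Sat(E[(done ∨ lock) U EX (¬lock ∧ (EG valid))]) = {0, 1, 3}, so the formula does not hold at 2.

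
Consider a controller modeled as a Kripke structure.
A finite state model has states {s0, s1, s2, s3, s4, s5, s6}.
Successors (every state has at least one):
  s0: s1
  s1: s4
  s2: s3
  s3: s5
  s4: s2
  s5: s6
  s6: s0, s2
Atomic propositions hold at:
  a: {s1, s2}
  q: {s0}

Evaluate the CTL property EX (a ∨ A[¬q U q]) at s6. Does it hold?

Sat(¬q) = {s1, s2, s3, s4, s5, s6}
A[¬q U q]: least fixpoint, start Z0 = Sat(q) = {s0}, add states in Sat(¬q) with every successor in Z. Already a fixed point.
Sat(A[¬q U q]) = {s0}
Sat(a ∨ A[¬q U q]) = {s0, s1, s2}
Sat(EX (a ∨ A[¬q U q])) = {s : some successor in {s0, s1, s2}} = {s0, s4, s6}
s6 ∈ Sat(EX (a ∨ A[¬q U q])) = {s0, s4, s6}, so the formula holds at s6.

Yes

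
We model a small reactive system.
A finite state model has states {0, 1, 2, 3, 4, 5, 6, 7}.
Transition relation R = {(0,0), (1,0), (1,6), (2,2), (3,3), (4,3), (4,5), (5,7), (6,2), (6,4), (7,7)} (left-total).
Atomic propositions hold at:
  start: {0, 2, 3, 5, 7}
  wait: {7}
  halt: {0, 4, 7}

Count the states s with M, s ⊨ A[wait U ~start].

Sat(~start) = {1, 4, 6}
A[wait U ~start]: least fixpoint, start Z0 = Sat(~start) = {1, 4, 6}, add states in Sat(wait) with every successor in Z. Already a fixed point.
Sat(A[wait U ~start]) = {1, 4, 6}
|Sat(A[wait U ~start])| = |{1, 4, 6}| = 3.

3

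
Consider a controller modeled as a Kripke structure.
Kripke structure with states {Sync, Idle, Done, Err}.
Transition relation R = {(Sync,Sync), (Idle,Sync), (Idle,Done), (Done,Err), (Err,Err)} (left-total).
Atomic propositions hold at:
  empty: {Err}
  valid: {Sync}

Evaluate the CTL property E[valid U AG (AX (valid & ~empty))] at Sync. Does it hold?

Yes

Sat(~empty) = {Sync, Idle, Done}
Sat(valid & ~empty) = {Sync}
Sat(AX (valid & ~empty)) = {s : every successor in {Sync}} = {Sync}
AG (AX (valid & ~empty)): greatest fixpoint, start Z0 = {Sync}, keep only states in Sat with every successor in Z. Already a fixed point.
Sat(AG (AX (valid & ~empty))) = {Sync}
E[valid U AG (AX (valid & ~empty))]: least fixpoint, start Z0 = Sat(AG (AX (valid & ~empty))) = {Sync}, add states in Sat(valid) with some successor in Z. Already a fixed point.
Sat(E[valid U AG (AX (valid & ~empty))]) = {Sync}
Sync ∈ Sat(E[valid U AG (AX (valid & ~empty))]) = {Sync}, so the formula holds at Sync.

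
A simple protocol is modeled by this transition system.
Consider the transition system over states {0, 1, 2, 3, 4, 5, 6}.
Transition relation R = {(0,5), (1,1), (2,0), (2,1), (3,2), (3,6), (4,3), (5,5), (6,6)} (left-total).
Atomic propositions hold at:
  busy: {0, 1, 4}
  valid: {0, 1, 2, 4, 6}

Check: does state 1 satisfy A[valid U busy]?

A[valid U busy]: least fixpoint, start Z0 = Sat(busy) = {0, 1, 4}, add states in Sat(valid) with every successor in Z. Z1 = {0, 1, 2, 4}; fixed.
Sat(A[valid U busy]) = {0, 1, 2, 4}
1 ∈ Sat(A[valid U busy]) = {0, 1, 2, 4}, so the formula holds at 1.

Yes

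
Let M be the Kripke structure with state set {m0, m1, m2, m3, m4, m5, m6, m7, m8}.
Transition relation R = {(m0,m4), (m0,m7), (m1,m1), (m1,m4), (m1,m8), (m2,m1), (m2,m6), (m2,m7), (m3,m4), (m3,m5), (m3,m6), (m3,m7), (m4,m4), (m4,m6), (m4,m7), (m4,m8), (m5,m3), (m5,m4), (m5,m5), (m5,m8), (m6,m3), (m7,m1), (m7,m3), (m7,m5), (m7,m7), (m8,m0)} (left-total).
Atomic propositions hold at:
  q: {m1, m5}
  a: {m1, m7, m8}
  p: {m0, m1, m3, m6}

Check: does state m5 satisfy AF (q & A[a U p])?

No

A[a U p]: least fixpoint, start Z0 = Sat(p) = {m0, m1, m3, m6}, add states in Sat(a) with every successor in Z. Z1 = {m0, m1, m3, m6, m8}; fixed.
Sat(A[a U p]) = {m0, m1, m3, m6, m8}
Sat(q & A[a U p]) = {m1}
AF (q & A[a U p]): least fixpoint, start Z0 = {m1}, add states with every successor in Z. Already a fixed point.
Sat(AF (q & A[a U p])) = {m1}
m5 ∉ Sat(AF (q & A[a U p])) = {m1}, so the formula does not hold at m5.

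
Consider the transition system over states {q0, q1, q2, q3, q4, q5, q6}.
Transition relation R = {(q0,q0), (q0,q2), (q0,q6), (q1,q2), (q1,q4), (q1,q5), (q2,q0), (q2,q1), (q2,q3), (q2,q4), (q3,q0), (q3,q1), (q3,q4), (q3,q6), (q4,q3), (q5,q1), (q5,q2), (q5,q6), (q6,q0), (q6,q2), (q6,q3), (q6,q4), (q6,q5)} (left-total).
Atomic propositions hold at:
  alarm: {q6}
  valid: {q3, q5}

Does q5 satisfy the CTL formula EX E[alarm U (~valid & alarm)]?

Sat(~valid) = {q0, q1, q2, q4, q6}
Sat(~valid & alarm) = {q6}
E[alarm U (~valid & alarm)]: least fixpoint, start Z0 = Sat((~valid & alarm)) = {q6}, add states in Sat(alarm) with some successor in Z. Already a fixed point.
Sat(E[alarm U (~valid & alarm)]) = {q6}
Sat(EX E[alarm U (~valid & alarm)]) = {s : some successor in {q6}} = {q0, q3, q5}
q5 ∈ Sat(EX E[alarm U (~valid & alarm)]) = {q0, q3, q5}, so the formula holds at q5.

Yes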